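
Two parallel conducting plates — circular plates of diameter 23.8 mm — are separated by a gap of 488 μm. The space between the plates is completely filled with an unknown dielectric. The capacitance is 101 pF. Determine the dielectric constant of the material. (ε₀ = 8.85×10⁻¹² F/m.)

κ ≈ 12.5

A = π(23.8/2 mm)² = 4.45×10⁻⁴ m².
κ = Cd/(ε₀A) = 1.01×10⁻¹⁰ × 4.88×10⁻⁴ / (8.85×10⁻¹² × 4.45×10⁻⁴) = 12.5.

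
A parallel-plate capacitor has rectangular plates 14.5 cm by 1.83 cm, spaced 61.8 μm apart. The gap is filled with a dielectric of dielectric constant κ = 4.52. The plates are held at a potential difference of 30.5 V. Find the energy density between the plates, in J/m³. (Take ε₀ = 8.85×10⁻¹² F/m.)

E = V/d = 30.5 / 6.18×10⁻⁵ = 4.94×10⁵ V/m.
u = ½κε₀E² = ½ × 4.52 × 8.85×10⁻¹² × (4.94×10⁵)² = 4.87 J/m³.

4.87 J/m³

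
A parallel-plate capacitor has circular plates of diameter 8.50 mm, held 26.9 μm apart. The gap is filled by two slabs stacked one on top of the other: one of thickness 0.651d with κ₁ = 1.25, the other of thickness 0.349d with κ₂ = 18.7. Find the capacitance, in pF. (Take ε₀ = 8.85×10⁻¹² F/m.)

A = π(8.50/2 mm)² = 5.67×10⁻⁵ m².
Stacked slabs ⇒ two capacitors in series, each with the full plate area.
C₁ = κ₁ε₀A/d₁ = 1.25 × 8.85×10⁻¹² × 5.67×10⁻⁵ / 1.75×10⁻⁵ = 3.58×10⁻¹¹ F.
C₂ = κ₂ε₀A/d₂ = 18.7 × 8.85×10⁻¹² × 5.67×10⁻⁵ / 9.39×10⁻⁶ = 1.00×10⁻⁹ F.
C = (1/C₁ + 1/C₂)⁻¹ = 3.46×10⁻¹¹ F.

34.6 pF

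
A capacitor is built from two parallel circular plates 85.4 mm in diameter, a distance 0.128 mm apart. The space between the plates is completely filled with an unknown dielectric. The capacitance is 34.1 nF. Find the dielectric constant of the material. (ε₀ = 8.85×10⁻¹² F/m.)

A = π(85.4/2 mm)² = 5.73×10⁻³ m².
κ = Cd/(ε₀A) = 3.41×10⁻⁸ × 1.28×10⁻⁴ / (8.85×10⁻¹² × 5.73×10⁻³) = 86.1.

κ ≈ 86.1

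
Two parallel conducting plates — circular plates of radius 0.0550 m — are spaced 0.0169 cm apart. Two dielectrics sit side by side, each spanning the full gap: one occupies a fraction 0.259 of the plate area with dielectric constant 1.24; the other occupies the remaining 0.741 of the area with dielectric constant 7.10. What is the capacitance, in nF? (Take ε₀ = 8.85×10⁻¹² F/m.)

A = π(0.0550 m)² = 9.50×10⁻³ m².
Side-by-side slabs ⇒ two capacitors in parallel, each spanning the full gap.
C₁ = κ₁ε₀A₁/d = 1.24 × 8.85×10⁻¹² × 2.46×10⁻³ / 1.69×10⁻⁴ = 1.60×10⁻¹⁰ F.
C₂ = κ₂ε₀A₂/d = 7.10 × 8.85×10⁻¹² × 7.04×10⁻³ / 1.69×10⁻⁴ = 2.62×10⁻⁹ F.
C = C₁ + C₂ = 2.78×10⁻⁹ F.

2.78 nF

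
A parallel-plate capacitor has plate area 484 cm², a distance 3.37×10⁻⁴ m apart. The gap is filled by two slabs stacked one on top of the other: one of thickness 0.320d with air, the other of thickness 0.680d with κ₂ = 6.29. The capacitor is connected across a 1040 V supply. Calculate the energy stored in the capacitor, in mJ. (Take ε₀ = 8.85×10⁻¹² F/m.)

1.61 mJ

A = 484 cm² = 4.84×10⁻² m².
Stacked slabs ⇒ two capacitors in series, each with the full plate area.
C₁ = κ₁ε₀A/d₁ = 1.00 × 8.85×10⁻¹² × 4.84×10⁻² / 1.08×10⁻⁴ = 3.97×10⁻⁹ F.
C₂ = κ₂ε₀A/d₂ = 6.29 × 8.85×10⁻¹² × 4.84×10⁻² / 2.29×10⁻⁴ = 1.18×10⁻⁸ F.
C = (1/C₁ + 1/C₂)⁻¹ = 2.97×10⁻⁹ F.
U = ½CV² = ½ × 2.97×10⁻⁹ × (1040)² = 1.61×10⁻³ J.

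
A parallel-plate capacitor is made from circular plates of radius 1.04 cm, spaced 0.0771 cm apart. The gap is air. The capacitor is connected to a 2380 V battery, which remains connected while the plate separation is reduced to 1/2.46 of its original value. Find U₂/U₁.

Battery connected ⇒ V is held fixed.
C₂ = 2.46 C₁ and U = ½CV², so U₂/U₁ = C₂/C₁ = 2.46.

2.46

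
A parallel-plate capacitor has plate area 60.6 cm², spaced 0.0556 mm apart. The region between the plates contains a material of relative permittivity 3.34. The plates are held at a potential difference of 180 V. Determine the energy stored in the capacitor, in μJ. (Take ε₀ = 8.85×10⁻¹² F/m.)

A = 60.6 cm² = 6.06×10⁻³ m².
C = κε₀A/d = 3.34 × 8.85×10⁻¹² × 6.06×10⁻³ / 5.56×10⁻⁵ = 3.22×10⁻⁹ F.
U = ½CV² = ½ × 3.22×10⁻⁹ × (180)² = 5.22×10⁻⁵ J.

52.2 μJ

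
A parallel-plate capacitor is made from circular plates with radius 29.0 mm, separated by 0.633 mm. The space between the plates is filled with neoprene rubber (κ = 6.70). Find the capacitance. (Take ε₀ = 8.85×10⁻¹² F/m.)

A = π(29.0 mm)² = 2.64×10⁻³ m².
C = κε₀A/d = 6.70 × 8.85×10⁻¹² × 2.64×10⁻³ / 6.33×10⁻⁴ = 2.47×10⁻¹⁰ F.

247 pF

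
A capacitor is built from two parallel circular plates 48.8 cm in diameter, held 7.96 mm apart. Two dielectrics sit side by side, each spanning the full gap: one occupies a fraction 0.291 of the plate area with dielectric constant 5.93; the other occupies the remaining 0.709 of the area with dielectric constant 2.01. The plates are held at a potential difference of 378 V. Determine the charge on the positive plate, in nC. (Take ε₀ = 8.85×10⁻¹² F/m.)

Q ≈ 248 nC

A = π(48.8/2 cm)² = 0.187 m².
Side-by-side slabs ⇒ two capacitors in parallel, each spanning the full gap.
C₁ = κ₁ε₀A₁/d = 5.93 × 8.85×10⁻¹² × 5.44×10⁻² / 7.96×10⁻³ = 3.59×10⁻¹⁰ F.
C₂ = κ₂ε₀A₂/d = 2.01 × 8.85×10⁻¹² × 0.133 / 7.96×10⁻³ = 2.96×10⁻¹⁰ F.
C = C₁ + C₂ = 6.55×10⁻¹⁰ F.
Q = CV = 6.55×10⁻¹⁰ × 378 = 2.48×10⁻⁷ C.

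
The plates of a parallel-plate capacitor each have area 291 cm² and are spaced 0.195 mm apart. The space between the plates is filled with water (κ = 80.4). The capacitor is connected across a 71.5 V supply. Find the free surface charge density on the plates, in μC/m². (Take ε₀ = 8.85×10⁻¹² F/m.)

261 μC/m²

A = 291 cm² = 2.91×10⁻² m².
C = κε₀A/d = 80.4 × 8.85×10⁻¹² × 2.91×10⁻² / 1.95×10⁻⁴ = 1.06×10⁻⁷ F.
σ = Q/A = CV/A = 1.06×10⁻⁷ × 71.5 / 2.91×10⁻² = 2.61×10⁻⁴ C/m².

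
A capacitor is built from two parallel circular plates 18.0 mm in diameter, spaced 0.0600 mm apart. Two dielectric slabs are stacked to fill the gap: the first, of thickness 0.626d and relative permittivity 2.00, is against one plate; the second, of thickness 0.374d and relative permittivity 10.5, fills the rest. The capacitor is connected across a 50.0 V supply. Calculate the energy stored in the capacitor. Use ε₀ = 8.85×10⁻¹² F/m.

A = π(18.0/2 mm)² = 2.54×10⁻⁴ m².
Stacked slabs ⇒ two capacitors in series, each with the full plate area.
C₁ = κ₁ε₀A/d₁ = 2.00 × 8.85×10⁻¹² × 2.54×10⁻⁴ / 3.76×10⁻⁵ = 1.20×10⁻¹⁰ F.
C₂ = κ₂ε₀A/d₂ = 10.5 × 8.85×10⁻¹² × 2.54×10⁻⁴ / 2.24×10⁻⁵ = 1.05×10⁻⁹ F.
C = (1/C₁ + 1/C₂)⁻¹ = 1.08×10⁻¹⁰ F.
U = ½CV² = ½ × 1.08×10⁻¹⁰ × (50.0)² = 1.35×10⁻⁷ J.

135 nJ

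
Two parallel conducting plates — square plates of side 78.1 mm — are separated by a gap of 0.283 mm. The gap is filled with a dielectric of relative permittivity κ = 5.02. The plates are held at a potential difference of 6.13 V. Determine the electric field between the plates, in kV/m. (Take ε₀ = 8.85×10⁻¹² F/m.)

21.7 kV/m

E = V/d = 6.13 / 2.83×10⁻⁴ = 2.17×10⁴ V/m.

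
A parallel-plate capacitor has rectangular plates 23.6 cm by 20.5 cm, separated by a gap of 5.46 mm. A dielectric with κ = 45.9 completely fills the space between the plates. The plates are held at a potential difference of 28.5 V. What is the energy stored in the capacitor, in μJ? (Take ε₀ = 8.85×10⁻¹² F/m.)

A = 23.6 × 20.5 cm² = 4.84×10⁻² m².
C = κε₀A/d = 45.9 × 8.85×10⁻¹² × 4.84×10⁻² / 5.46×10⁻³ = 3.60×10⁻⁹ F.
U = ½CV² = ½ × 3.60×10⁻⁹ × (28.5)² = 1.46×10⁻⁶ J.

U ≈ 1.46 μJ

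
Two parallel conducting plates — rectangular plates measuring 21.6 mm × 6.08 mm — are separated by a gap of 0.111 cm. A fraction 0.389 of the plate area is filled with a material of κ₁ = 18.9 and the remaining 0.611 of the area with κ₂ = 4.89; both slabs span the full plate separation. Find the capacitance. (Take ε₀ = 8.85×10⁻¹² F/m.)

10.8 pF

A = 21.6 × 6.08 mm² = 1.31×10⁻⁴ m².
Side-by-side slabs ⇒ two capacitors in parallel, each spanning the full gap.
C₁ = κ₁ε₀A₁/d = 18.9 × 8.85×10⁻¹² × 5.11×10⁻⁵ / 1.11×10⁻³ = 7.70×10⁻¹² F.
C₂ = κ₂ε₀A₂/d = 4.89 × 8.85×10⁻¹² × 8.02×10⁻⁵ / 1.11×10⁻³ = 3.13×10⁻¹² F.
C = C₁ + C₂ = 1.08×10⁻¹¹ F.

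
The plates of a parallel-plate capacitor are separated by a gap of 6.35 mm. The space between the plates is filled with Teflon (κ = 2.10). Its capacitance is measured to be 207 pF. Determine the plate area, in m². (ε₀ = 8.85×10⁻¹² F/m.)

A = Cd/(κε₀) = 2.07×10⁻¹⁰ × 6.35×10⁻³ / (2.10 × 8.85×10⁻¹²) = 7.07×10⁻² m².

0.0707 m²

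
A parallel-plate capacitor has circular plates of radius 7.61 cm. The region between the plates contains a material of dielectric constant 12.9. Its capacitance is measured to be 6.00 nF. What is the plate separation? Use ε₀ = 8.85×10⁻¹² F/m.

346 μm

A = π(7.61 cm)² = 1.82×10⁻² m².
d = κε₀A/C = 12.9 × 8.85×10⁻¹² × 1.82×10⁻² / 6.00×10⁻⁹ = 3.46×10⁻⁴ m.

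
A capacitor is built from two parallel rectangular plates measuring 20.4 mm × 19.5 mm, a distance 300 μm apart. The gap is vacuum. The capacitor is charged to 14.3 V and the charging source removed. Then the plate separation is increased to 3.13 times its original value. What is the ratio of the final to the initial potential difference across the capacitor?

V₂/V₁ ≈ 3.13

Isolated ⇒ Q is held fixed.
C₂ = 0.319 C₁ and V = Q/C, so V₂/V₁ = C₁/C₂ = 3.13.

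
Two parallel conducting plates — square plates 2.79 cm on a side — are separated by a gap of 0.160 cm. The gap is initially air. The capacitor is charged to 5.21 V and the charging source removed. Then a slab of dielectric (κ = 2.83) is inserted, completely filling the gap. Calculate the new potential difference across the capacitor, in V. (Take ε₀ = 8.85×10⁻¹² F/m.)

A = (2.79 cm)² = 7.78×10⁻⁴ m².
Initially C₁ = ε₀A/d = 8.85×10⁻¹² × 7.78×10⁻⁴ / 1.60×10⁻³ = 4.31×10⁻¹² F.
V₁ = 5.21 V.
Isolated ⇒ Q is held fixed. C₂ = 2.83 C₁ and V = Q/C, so V₂/V₁ = C₁/C₂ = 0.353.
V₂ = 0.353 × 5.21 = 1.84 V.

V ≈ 1.84 V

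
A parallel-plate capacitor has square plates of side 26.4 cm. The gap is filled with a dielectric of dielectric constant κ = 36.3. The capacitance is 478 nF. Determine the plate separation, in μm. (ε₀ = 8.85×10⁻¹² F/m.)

A = (26.4 cm)² = 6.97×10⁻² m².
d = κε₀A/C = 36.3 × 8.85×10⁻¹² × 6.97×10⁻² / 4.78×10⁻⁷ = 4.68×10⁻⁵ m.

d ≈ 46.8 μm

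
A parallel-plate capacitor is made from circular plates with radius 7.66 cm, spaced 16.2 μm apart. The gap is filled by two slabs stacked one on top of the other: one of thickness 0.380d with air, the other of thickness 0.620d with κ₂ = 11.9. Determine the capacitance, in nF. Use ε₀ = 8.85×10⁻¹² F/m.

A = π(7.66 cm)² = 1.84×10⁻² m².
Stacked slabs ⇒ two capacitors in series, each with the full plate area.
C₁ = κ₁ε₀A/d₁ = 1.00 × 8.85×10⁻¹² × 1.84×10⁻² / 6.16×10⁻⁶ = 2.65×10⁻⁸ F.
C₂ = κ₂ε₀A/d₂ = 11.9 × 8.85×10⁻¹² × 1.84×10⁻² / 1.00×10⁻⁵ = 1.93×10⁻⁷ F.
C = (1/C₁ + 1/C₂)⁻¹ = 2.33×10⁻⁸ F.

C ≈ 23.3 nF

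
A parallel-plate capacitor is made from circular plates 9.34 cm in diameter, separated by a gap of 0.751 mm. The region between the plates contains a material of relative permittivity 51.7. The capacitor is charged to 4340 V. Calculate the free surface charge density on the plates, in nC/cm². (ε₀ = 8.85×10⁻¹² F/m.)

264 nC/cm²

A = π(9.34/2 cm)² = 6.85×10⁻³ m².
C = κε₀A/d = 51.7 × 8.85×10⁻¹² × 6.85×10⁻³ / 7.51×10⁻⁴ = 4.17×10⁻⁹ F.
σ = Q/A = CV/A = 4.17×10⁻⁹ × 4340 / 6.85×10⁻³ = 2.64×10⁻³ C/m².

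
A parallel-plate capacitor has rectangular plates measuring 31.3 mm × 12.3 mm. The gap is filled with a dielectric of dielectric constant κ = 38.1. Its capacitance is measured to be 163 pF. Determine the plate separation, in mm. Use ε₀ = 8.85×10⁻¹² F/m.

d ≈ 0.796 mm

A = 31.3 × 12.3 mm² = 3.85×10⁻⁴ m².
d = κε₀A/C = 38.1 × 8.85×10⁻¹² × 3.85×10⁻⁴ / 1.63×10⁻¹⁰ = 7.96×10⁻⁴ m.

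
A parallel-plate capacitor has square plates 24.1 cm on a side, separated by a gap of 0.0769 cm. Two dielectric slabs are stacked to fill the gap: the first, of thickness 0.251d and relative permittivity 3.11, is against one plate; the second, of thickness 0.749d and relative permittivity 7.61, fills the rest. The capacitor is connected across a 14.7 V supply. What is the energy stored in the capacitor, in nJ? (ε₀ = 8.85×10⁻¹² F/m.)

A = (24.1 cm)² = 5.81×10⁻² m².
Stacked slabs ⇒ two capacitors in series, each with the full plate area.
C₁ = κ₁ε₀A/d₁ = 3.11 × 8.85×10⁻¹² × 5.81×10⁻² / 1.93×10⁻⁴ = 8.28×10⁻⁹ F.
C₂ = κ₂ε₀A/d₂ = 7.61 × 8.85×10⁻¹² × 5.81×10⁻² / 5.76×10⁻⁴ = 6.79×10⁻⁹ F.
C = (1/C₁ + 1/C₂)⁻¹ = 3.73×10⁻⁹ F.
U = ½CV² = ½ × 3.73×10⁻⁹ × (14.7)² = 4.03×10⁻⁷ J.

U ≈ 403 nJ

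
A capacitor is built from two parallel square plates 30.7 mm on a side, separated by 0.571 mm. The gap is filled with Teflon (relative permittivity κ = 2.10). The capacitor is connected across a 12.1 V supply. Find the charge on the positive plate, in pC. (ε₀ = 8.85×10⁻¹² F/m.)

Q ≈ 371 pC

A = (30.7 mm)² = 9.42×10⁻⁴ m².
C = κε₀A/d = 2.10 × 8.85×10⁻¹² × 9.42×10⁻⁴ / 5.71×10⁻⁴ = 3.07×10⁻¹¹ F.
Q = CV = 3.07×10⁻¹¹ × 12.1 = 3.71×10⁻¹⁰ C.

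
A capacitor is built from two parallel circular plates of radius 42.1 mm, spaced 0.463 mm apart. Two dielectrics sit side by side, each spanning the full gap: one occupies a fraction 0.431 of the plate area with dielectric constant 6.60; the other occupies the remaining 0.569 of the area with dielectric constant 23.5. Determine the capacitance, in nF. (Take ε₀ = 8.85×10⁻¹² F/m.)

C ≈ 1.73 nF

A = π(42.1 mm)² = 5.57×10⁻³ m².
Side-by-side slabs ⇒ two capacitors in parallel, each spanning the full gap.
C₁ = κ₁ε₀A₁/d = 6.60 × 8.85×10⁻¹² × 2.40×10⁻³ / 4.63×10⁻⁴ = 3.03×10⁻¹⁰ F.
C₂ = κ₂ε₀A₂/d = 23.5 × 8.85×10⁻¹² × 3.17×10⁻³ / 4.63×10⁻⁴ = 1.42×10⁻⁹ F.
C = C₁ + C₂ = 1.73×10⁻⁹ F.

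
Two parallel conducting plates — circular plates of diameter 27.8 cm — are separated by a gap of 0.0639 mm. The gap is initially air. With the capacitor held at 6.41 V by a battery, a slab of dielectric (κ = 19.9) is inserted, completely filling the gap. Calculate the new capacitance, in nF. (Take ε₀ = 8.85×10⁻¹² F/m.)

A = π(27.8/2 cm)² = 6.07×10⁻² m².
Initially C₁ = ε₀A/d = 8.85×10⁻¹² × 6.07×10⁻² / 6.39×10⁻⁵ = 8.41×10⁻⁹ F.
C = κε₀A/d scales with κ, so C₂/C₁ = κ = 19.9.
C₂ = 19.9 × 8.41×10⁻⁹ = 1.67×10⁻⁷ F.

C ≈ 167 nF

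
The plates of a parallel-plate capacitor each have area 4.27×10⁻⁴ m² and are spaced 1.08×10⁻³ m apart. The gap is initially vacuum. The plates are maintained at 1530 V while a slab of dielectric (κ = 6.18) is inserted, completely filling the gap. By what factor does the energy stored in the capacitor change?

Battery connected ⇒ V is held fixed.
C₂ = 6.18 C₁ and U = ½CV², so U₂/U₁ = C₂/C₁ = 6.18.

6.18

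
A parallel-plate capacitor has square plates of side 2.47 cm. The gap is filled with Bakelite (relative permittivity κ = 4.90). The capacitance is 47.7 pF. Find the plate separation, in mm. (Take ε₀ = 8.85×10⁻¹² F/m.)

0.555 mm

A = (2.47 cm)² = 6.10×10⁻⁴ m².
d = κε₀A/C = 4.90 × 8.85×10⁻¹² × 6.10×10⁻⁴ / 4.77×10⁻¹¹ = 5.55×10⁻⁴ m.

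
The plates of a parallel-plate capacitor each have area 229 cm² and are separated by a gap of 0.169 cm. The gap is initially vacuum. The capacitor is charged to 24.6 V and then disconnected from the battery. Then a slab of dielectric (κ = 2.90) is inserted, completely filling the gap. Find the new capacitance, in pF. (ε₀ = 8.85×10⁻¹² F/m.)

A = 229 cm² = 2.29×10⁻² m².
Initially C₁ = ε₀A/d = 8.85×10⁻¹² × 2.29×10⁻² / 1.69×10⁻³ = 1.20×10⁻¹⁰ F.
C = κε₀A/d scales with κ, so C₂/C₁ = κ = 2.90.
C₂ = 2.90 × 1.20×10⁻¹⁰ = 3.48×10⁻¹⁰ F.

348 pF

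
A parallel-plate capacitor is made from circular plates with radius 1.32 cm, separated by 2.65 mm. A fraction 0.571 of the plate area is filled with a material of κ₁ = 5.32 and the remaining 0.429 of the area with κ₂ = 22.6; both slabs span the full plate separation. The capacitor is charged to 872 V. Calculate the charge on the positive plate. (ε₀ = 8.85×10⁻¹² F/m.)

A = π(1.32 cm)² = 5.47×10⁻⁴ m².
Side-by-side slabs ⇒ two capacitors in parallel, each spanning the full gap.
C₁ = κ₁ε₀A₁/d = 5.32 × 8.85×10⁻¹² × 3.13×10⁻⁴ / 2.65×10⁻³ = 5.55×10⁻¹² F.
C₂ = κ₂ε₀A₂/d = 22.6 × 8.85×10⁻¹² × 2.35×10⁻⁴ / 2.65×10⁻³ = 1.77×10⁻¹¹ F.
C = C₁ + C₂ = 2.33×10⁻¹¹ F.
Q = CV = 2.33×10⁻¹¹ × 872 = 2.03×10⁻⁸ C.

20.3 nC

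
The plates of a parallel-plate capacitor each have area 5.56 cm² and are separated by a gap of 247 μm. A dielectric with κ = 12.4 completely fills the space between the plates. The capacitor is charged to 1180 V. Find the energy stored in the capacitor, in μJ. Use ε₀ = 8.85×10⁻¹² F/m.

A = 5.56 cm² = 5.56×10⁻⁴ m².
C = κε₀A/d = 12.4 × 8.85×10⁻¹² × 5.56×10⁻⁴ / 2.47×10⁻⁴ = 2.47×10⁻¹⁰ F.
U = ½CV² = ½ × 2.47×10⁻¹⁰ × (1180)² = 1.72×10⁻⁴ J.

172 μJ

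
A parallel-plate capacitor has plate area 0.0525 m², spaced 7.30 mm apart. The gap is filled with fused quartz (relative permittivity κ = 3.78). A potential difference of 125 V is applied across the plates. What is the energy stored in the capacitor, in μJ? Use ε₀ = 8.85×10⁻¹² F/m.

C = κε₀A/d = 3.78 × 8.85×10⁻¹² × 5.25×10⁻² / 7.30×10⁻³ = 2.41×10⁻¹⁰ F.
U = ½CV² = ½ × 2.41×10⁻¹⁰ × (125)² = 1.88×10⁻⁶ J.

1.88 μJ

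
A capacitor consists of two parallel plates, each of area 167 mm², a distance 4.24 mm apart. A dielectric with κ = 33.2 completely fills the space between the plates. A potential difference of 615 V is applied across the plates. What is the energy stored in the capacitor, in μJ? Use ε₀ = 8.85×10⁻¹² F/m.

A = 167 mm² = 1.67×10⁻⁴ m².
C = κε₀A/d = 33.2 × 8.85×10⁻¹² × 1.67×10⁻⁴ / 4.24×10⁻³ = 1.16×10⁻¹¹ F.
U = ½CV² = ½ × 1.16×10⁻¹¹ × (615)² = 2.19×10⁻⁶ J.

U ≈ 2.19 μJ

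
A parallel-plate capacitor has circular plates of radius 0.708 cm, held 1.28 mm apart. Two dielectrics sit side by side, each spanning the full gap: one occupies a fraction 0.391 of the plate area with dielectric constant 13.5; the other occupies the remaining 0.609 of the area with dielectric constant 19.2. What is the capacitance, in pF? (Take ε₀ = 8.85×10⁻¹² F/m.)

18.5 pF

A = π(0.708 cm)² = 1.57×10⁻⁴ m².
Side-by-side slabs ⇒ two capacitors in parallel, each spanning the full gap.
C₁ = κ₁ε₀A₁/d = 13.5 × 8.85×10⁻¹² × 6.16×10⁻⁵ / 1.28×10⁻³ = 5.75×10⁻¹² F.
C₂ = κ₂ε₀A₂/d = 19.2 × 8.85×10⁻¹² × 9.59×10⁻⁵ / 1.28×10⁻³ = 1.27×10⁻¹¹ F.
C = C₁ + C₂ = 1.85×10⁻¹¹ F.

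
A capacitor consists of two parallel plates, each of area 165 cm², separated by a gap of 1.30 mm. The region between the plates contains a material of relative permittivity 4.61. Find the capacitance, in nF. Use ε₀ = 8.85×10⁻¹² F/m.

C ≈ 0.518 nF

A = 165 cm² = 1.65×10⁻² m².
C = κε₀A/d = 4.61 × 8.85×10⁻¹² × 1.65×10⁻² / 1.30×10⁻³ = 5.18×10⁻¹⁰ F.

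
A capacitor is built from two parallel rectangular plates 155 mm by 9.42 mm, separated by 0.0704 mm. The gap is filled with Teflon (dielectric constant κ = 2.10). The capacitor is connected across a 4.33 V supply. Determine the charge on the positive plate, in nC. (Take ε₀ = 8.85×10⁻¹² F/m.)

A = 155 × 9.42 mm² = 1.46×10⁻³ m².
C = κε₀A/d = 2.10 × 8.85×10⁻¹² × 1.46×10⁻³ / 7.04×10⁻⁵ = 3.85×10⁻¹⁰ F.
Q = CV = 3.85×10⁻¹⁰ × 4.33 = 1.67×10⁻⁹ C.

Q ≈ 1.67 nC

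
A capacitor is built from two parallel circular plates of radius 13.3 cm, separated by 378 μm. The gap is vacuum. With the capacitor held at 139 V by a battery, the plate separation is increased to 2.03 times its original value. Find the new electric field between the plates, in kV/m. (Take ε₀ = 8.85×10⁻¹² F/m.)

E ≈ 181 kV/m

A = π(13.3 cm)² = 5.56×10⁻² m².
Initially C₁ = ε₀A/d = 8.85×10⁻¹² × 5.56×10⁻² / 3.78×10⁻⁴ = 1.30×10⁻⁹ F.
E₁ = 3.68×10⁵ V/m.
Battery connected ⇒ V is held fixed. E = V/d, so E₂/E₁ = d₁/d₂ = 0.493.
E₂ = 0.493 × 3.68×10⁵ = 1.81×10⁵ V/m.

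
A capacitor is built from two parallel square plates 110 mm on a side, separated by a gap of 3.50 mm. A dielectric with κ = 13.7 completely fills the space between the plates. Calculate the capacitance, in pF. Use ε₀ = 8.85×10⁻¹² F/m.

C ≈ 419 pF

A = (110 mm)² = 1.21×10⁻² m².
C = κε₀A/d = 13.7 × 8.85×10⁻¹² × 1.21×10⁻² / 3.50×10⁻³ = 4.19×10⁻¹⁰ F.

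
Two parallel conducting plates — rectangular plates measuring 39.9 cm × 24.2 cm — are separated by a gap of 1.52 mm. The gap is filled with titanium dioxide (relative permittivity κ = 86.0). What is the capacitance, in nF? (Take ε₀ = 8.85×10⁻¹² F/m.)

48.3 nF

A = 39.9 × 24.2 cm² = 9.66×10⁻² m².
C = κε₀A/d = 86.0 × 8.85×10⁻¹² × 9.66×10⁻² / 1.52×10⁻³ = 4.83×10⁻⁸ F.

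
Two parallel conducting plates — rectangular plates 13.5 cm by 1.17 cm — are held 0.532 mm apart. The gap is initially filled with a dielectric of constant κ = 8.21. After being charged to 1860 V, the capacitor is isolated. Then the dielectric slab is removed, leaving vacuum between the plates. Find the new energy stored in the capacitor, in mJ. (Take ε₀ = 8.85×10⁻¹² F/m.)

U ≈ 3.06 mJ

A = 13.5 × 1.17 cm² = 1.58×10⁻³ m².
Initially C₁ = κε₀A/d = 8.21 × 8.85×10⁻¹² × 1.58×10⁻³ / 5.32×10⁻⁴ = 2.16×10⁻¹⁰ F.
U₁ = 3.73×10⁻⁴ J.
Isolated ⇒ Q is held fixed. C₂ = 0.122 C₁ and U = Q²/(2C), so U₂/U₁ = C₁/C₂ = 8.21.
U₂ = 8.21 × 3.73×10⁻⁴ = 3.06×10⁻³ J.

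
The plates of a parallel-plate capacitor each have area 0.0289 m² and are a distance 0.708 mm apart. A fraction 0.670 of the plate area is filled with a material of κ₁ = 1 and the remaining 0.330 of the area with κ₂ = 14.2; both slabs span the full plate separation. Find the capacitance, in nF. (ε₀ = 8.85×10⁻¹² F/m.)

C ≈ 1.93 nF

Side-by-side slabs ⇒ two capacitors in parallel, each spanning the full gap.
C₁ = κ₁ε₀A₁/d = 1.00 × 8.85×10⁻¹² × 1.94×10⁻² / 7.08×10⁻⁴ = 2.42×10⁻¹⁰ F.
C₂ = κ₂ε₀A₂/d = 14.2 × 8.85×10⁻¹² × 9.54×10⁻³ / 7.08×10⁻⁴ = 1.69×10⁻⁹ F.
C = C₁ + C₂ = 1.93×10⁻⁹ F.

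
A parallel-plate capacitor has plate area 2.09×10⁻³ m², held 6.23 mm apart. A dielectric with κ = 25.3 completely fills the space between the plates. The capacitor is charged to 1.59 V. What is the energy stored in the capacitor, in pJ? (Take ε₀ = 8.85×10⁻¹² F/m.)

94.9 pJ

C = κε₀A/d = 25.3 × 8.85×10⁻¹² × 2.09×10⁻³ / 6.23×10⁻³ = 7.51×10⁻¹¹ F.
U = ½CV² = ½ × 7.51×10⁻¹¹ × (1.59)² = 9.49×10⁻¹¹ J.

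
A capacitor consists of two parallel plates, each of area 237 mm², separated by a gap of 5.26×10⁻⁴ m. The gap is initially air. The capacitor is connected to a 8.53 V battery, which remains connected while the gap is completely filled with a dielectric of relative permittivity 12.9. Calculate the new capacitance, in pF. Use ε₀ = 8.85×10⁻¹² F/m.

A = 237 mm² = 2.37×10⁻⁴ m².
Initially C₁ = ε₀A/d = 8.85×10⁻¹² × 2.37×10⁻⁴ / 5.26×10⁻⁴ = 3.99×10⁻¹² F.
C = κε₀A/d scales with κ, so C₂/C₁ = κ = 12.9.
C₂ = 12.9 × 3.99×10⁻¹² = 5.14×10⁻¹¹ F.

C ≈ 51.4 pF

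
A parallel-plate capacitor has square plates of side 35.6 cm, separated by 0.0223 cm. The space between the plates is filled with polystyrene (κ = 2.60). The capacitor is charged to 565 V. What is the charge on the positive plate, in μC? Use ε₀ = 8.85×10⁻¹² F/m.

Q ≈ 7.39 μC

A = (35.6 cm)² = 0.127 m².
C = κε₀A/d = 2.60 × 8.85×10⁻¹² × 0.127 / 2.23×10⁻⁴ = 1.31×10⁻⁸ F.
Q = CV = 1.31×10⁻⁸ × 565 = 7.39×10⁻⁶ C.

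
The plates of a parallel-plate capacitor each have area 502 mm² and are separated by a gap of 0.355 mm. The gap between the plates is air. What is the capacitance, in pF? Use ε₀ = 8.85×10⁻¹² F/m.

C ≈ 12.5 pF

A = 502 mm² = 5.02×10⁻⁴ m².
C = ε₀A/d = 8.85×10⁻¹² × 5.02×10⁻⁴ / 3.55×10⁻⁴ = 1.25×10⁻¹¹ F.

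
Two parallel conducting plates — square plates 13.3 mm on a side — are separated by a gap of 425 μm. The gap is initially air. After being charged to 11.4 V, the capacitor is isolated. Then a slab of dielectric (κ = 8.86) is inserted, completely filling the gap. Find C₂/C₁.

C = κε₀A/d scales with κ, so C₂/C₁ = κ = 8.86.

C₂/C₁ ≈ 8.86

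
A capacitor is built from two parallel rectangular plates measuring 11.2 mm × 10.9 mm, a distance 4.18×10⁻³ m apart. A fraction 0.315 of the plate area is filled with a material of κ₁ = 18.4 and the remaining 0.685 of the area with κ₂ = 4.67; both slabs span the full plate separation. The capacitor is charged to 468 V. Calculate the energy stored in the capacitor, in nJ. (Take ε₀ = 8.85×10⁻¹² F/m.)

255 nJ

A = 11.2 × 10.9 mm² = 1.22×10⁻⁴ m².
Side-by-side slabs ⇒ two capacitors in parallel, each spanning the full gap.
C₁ = κ₁ε₀A₁/d = 18.4 × 8.85×10⁻¹² × 3.85×10⁻⁵ / 4.18×10⁻³ = 1.50×10⁻¹² F.
C₂ = κ₂ε₀A₂/d = 4.67 × 8.85×10⁻¹² × 8.36×10⁻⁵ / 4.18×10⁻³ = 8.27×10⁻¹³ F.
C = C₁ + C₂ = 2.32×10⁻¹² F.
U = ½CV² = ½ × 2.32×10⁻¹² × (468)² = 2.55×10⁻⁷ J.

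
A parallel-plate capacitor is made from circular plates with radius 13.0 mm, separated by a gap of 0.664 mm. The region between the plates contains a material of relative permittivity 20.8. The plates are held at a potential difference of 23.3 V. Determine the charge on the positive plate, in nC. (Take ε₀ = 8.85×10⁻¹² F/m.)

Q ≈ 3.43 nC

A = π(13.0 mm)² = 5.31×10⁻⁴ m².
C = κε₀A/d = 20.8 × 8.85×10⁻¹² × 5.31×10⁻⁴ / 6.64×10⁻⁴ = 1.47×10⁻¹⁰ F.
Q = CV = 1.47×10⁻¹⁰ × 23.3 = 3.43×10⁻⁹ C.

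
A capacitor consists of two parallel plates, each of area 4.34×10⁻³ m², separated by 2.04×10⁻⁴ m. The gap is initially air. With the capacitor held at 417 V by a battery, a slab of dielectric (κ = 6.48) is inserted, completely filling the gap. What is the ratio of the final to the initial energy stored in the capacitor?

Battery connected ⇒ V is held fixed.
C₂ = 6.48 C₁ and U = ½CV², so U₂/U₁ = C₂/C₁ = 6.48.

6.48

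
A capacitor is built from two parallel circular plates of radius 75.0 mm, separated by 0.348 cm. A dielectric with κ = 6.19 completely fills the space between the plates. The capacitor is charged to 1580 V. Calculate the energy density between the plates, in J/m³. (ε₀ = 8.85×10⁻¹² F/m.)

E = V/d = 1580 / 3.48×10⁻³ = 4.54×10⁵ V/m.
u = ½κε₀E² = ½ × 6.19 × 8.85×10⁻¹² × (4.54×10⁵)² = 5.65 J/m³.

u ≈ 5.65 J/m³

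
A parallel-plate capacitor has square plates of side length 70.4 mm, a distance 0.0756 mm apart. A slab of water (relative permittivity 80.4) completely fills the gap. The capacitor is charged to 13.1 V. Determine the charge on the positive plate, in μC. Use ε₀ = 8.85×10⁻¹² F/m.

0.611 μC

A = (70.4 mm)² = 4.96×10⁻³ m².
C = κε₀A/d = 80.4 × 8.85×10⁻¹² × 4.96×10⁻³ / 7.56×10⁻⁵ = 4.66×10⁻⁸ F.
Q = CV = 4.66×10⁻⁸ × 13.1 = 6.11×10⁻⁷ C.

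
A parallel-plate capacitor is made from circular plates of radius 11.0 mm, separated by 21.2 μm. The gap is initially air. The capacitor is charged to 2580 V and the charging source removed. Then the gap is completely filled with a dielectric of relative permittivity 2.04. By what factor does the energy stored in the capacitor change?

Isolated ⇒ Q is held fixed.
C₂ = 2.04 C₁ and U = Q²/(2C), so U₂/U₁ = C₁/C₂ = 0.490.

U₂/U₁ ≈ 0.490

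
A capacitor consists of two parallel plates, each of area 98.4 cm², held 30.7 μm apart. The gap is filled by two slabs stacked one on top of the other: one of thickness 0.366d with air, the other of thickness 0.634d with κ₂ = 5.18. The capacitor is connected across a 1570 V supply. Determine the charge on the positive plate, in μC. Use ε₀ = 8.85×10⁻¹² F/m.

9.12 μC

A = 98.4 cm² = 9.84×10⁻³ m².
Stacked slabs ⇒ two capacitors in series, each with the full plate area.
C₁ = κ₁ε₀A/d₁ = 1.00 × 8.85×10⁻¹² × 9.84×10⁻³ / 1.12×10⁻⁵ = 7.75×10⁻⁹ F.
C₂ = κ₂ε₀A/d₂ = 5.18 × 8.85×10⁻¹² × 9.84×10⁻³ / 1.95×10⁻⁵ = 2.32×10⁻⁸ F.
C = (1/C₁ + 1/C₂)⁻¹ = 5.81×10⁻⁹ F.
Q = CV = 5.81×10⁻⁹ × 1570 = 9.12×10⁻⁶ C.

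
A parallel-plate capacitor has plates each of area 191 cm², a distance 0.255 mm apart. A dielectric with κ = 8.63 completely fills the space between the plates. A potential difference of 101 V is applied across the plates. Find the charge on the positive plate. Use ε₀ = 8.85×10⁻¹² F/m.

A = 191 cm² = 1.91×10⁻² m².
C = κε₀A/d = 8.63 × 8.85×10⁻¹² × 1.91×10⁻² / 2.55×10⁻⁴ = 5.72×10⁻⁹ F.
Q = CV = 5.72×10⁻⁹ × 101 = 5.78×10⁻⁷ C.

Q ≈ 0.578 μC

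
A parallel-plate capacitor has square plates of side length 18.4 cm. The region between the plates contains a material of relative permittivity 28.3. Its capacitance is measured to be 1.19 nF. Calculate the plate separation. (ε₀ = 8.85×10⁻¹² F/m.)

7.13 mm

A = (18.4 cm)² = 3.39×10⁻² m².
d = κε₀A/C = 28.3 × 8.85×10⁻¹² × 3.39×10⁻² / 1.19×10⁻⁹ = 7.13×10⁻³ m.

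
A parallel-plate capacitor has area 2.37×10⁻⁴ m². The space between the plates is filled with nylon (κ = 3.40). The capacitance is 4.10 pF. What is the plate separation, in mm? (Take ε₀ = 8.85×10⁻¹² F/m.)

d = κε₀A/C = 3.40 × 8.85×10⁻¹² × 2.37×10⁻⁴ / 4.10×10⁻¹² = 1.74×10⁻³ m.

1.74 mm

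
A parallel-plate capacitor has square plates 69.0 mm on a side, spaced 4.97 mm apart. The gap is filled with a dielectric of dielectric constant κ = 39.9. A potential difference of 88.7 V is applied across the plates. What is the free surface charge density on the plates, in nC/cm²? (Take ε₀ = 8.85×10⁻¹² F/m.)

A = (69.0 mm)² = 4.76×10⁻³ m².
C = κε₀A/d = 39.9 × 8.85×10⁻¹² × 4.76×10⁻³ / 4.97×10⁻³ = 3.38×10⁻¹⁰ F.
σ = Q/A = CV/A = 3.38×10⁻¹⁰ × 88.7 / 4.76×10⁻³ = 6.30×10⁻⁶ C/m².

0.630 nC/cm²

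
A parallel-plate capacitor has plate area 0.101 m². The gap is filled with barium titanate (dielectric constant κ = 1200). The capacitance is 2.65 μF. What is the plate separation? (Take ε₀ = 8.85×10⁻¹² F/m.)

d ≈ 405 μm

d = κε₀A/C = 1200 × 8.85×10⁻¹² × 0.101 / 2.65×10⁻⁶ = 4.05×10⁻⁴ m.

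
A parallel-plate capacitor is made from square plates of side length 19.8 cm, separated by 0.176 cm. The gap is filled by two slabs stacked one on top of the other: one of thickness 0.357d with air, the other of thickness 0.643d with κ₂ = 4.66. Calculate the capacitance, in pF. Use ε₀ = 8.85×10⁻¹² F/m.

A = (19.8 cm)² = 3.92×10⁻² m².
Stacked slabs ⇒ two capacitors in series, each with the full plate area.
C₁ = κ₁ε₀A/d₁ = 1.00 × 8.85×10⁻¹² × 3.92×10⁻² / 6.28×10⁻⁴ = 5.52×10⁻¹⁰ F.
C₂ = κ₂ε₀A/d₂ = 4.66 × 8.85×10⁻¹² × 3.92×10⁻² / 1.13×10⁻³ = 1.43×10⁻⁹ F.
C = (1/C₁ + 1/C₂)⁻¹ = 3.98×10⁻¹⁰ F.

398 pF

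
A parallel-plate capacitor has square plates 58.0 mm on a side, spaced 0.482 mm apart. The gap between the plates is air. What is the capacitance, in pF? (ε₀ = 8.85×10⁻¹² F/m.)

A = (58.0 mm)² = 3.36×10⁻³ m².
C = ε₀A/d = 8.85×10⁻¹² × 3.36×10⁻³ / 4.82×10⁻⁴ = 6.18×10⁻¹¹ F.

C ≈ 61.8 pF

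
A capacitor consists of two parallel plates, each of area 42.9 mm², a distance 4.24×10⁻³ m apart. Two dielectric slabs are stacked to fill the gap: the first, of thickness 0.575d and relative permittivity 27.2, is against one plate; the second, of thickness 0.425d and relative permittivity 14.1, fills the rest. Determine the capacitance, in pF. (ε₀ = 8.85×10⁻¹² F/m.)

A = 42.9 mm² = 4.29×10⁻⁵ m².
Stacked slabs ⇒ two capacitors in series, each with the full plate area.
C₁ = κ₁ε₀A/d₁ = 27.2 × 8.85×10⁻¹² × 4.29×10⁻⁵ / 2.44×10⁻³ = 4.24×10⁻¹² F.
C₂ = κ₂ε₀A/d₂ = 14.1 × 8.85×10⁻¹² × 4.29×10⁻⁵ / 1.80×10⁻³ = 2.97×10⁻¹² F.
C = (1/C₁ + 1/C₂)⁻¹ = 1.75×10⁻¹² F.

1.75 pF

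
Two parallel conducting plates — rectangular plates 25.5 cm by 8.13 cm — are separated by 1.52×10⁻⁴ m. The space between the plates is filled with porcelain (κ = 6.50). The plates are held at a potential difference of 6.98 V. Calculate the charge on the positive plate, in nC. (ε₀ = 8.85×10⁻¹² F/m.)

A = 25.5 × 8.13 cm² = 2.07×10⁻² m².
C = κε₀A/d = 6.50 × 8.85×10⁻¹² × 2.07×10⁻² / 1.52×10⁻⁴ = 7.85×10⁻⁹ F.
Q = CV = 7.85×10⁻⁹ × 6.98 = 5.48×10⁻⁸ C.

Q ≈ 54.8 nC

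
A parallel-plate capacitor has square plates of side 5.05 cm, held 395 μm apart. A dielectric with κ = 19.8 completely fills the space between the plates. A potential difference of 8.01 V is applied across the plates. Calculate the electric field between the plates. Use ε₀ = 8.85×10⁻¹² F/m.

E = V/d = 8.01 / 3.95×10⁻⁴ = 2.03×10⁴ V/m.

E ≈ 20.3 kV/m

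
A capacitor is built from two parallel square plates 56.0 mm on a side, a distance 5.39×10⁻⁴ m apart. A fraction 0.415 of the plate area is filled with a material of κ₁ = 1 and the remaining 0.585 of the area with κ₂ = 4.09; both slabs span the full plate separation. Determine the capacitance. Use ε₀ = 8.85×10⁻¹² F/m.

A = (56.0 mm)² = 3.14×10⁻³ m².
Side-by-side slabs ⇒ two capacitors in parallel, each spanning the full gap.
C₁ = κ₁ε₀A₁/d = 1.00 × 8.85×10⁻¹² × 1.30×10⁻³ / 5.39×10⁻⁴ = 2.14×10⁻¹¹ F.
C₂ = κ₂ε₀A₂/d = 4.09 × 8.85×10⁻¹² × 1.83×10⁻³ / 5.39×10⁻⁴ = 1.23×10⁻¹⁰ F.
C = C₁ + C₂ = 1.45×10⁻¹⁰ F.

C ≈ 145 pF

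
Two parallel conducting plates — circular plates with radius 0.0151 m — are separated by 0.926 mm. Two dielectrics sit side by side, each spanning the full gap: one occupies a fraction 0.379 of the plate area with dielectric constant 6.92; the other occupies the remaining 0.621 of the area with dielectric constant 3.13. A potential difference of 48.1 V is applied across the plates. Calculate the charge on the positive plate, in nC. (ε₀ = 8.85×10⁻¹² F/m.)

1.50 nC

A = π(0.0151 m)² = 7.16×10⁻⁴ m².
Side-by-side slabs ⇒ two capacitors in parallel, each spanning the full gap.
C₁ = κ₁ε₀A₁/d = 6.92 × 8.85×10⁻¹² × 2.71×10⁻⁴ / 9.26×10⁻⁴ = 1.80×10⁻¹¹ F.
C₂ = κ₂ε₀A₂/d = 3.13 × 8.85×10⁻¹² × 4.45×10⁻⁴ / 9.26×10⁻⁴ = 1.33×10⁻¹¹ F.
C = C₁ + C₂ = 3.13×10⁻¹¹ F.
Q = CV = 3.13×10⁻¹¹ × 48.1 = 1.50×10⁻⁹ C.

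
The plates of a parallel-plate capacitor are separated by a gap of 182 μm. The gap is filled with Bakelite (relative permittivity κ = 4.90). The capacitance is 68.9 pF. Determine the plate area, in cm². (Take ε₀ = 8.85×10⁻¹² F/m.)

A = Cd/(κε₀) = 6.89×10⁻¹¹ × 1.82×10⁻⁴ / (4.90 × 8.85×10⁻¹²) = 2.89×10⁻⁴ m².

A ≈ 2.89 cm²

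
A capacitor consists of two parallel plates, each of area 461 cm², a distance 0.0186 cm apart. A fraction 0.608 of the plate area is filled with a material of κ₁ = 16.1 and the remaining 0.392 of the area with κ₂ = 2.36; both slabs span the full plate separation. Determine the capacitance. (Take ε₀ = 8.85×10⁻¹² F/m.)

A = 461 cm² = 4.61×10⁻² m².
Side-by-side slabs ⇒ two capacitors in parallel, each spanning the full gap.
C₁ = κ₁ε₀A₁/d = 16.1 × 8.85×10⁻¹² × 2.80×10⁻² / 1.86×10⁻⁴ = 2.15×10⁻⁸ F.
C₂ = κ₂ε₀A₂/d = 2.36 × 8.85×10⁻¹² × 1.81×10⁻² / 1.86×10⁻⁴ = 2.03×10⁻⁹ F.
C = C₁ + C₂ = 2.35×10⁻⁸ F.

23.5 nF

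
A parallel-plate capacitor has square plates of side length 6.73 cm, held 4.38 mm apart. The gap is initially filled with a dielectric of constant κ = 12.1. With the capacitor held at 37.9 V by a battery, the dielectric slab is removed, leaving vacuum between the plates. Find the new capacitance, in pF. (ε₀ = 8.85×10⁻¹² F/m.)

A = (6.73 cm)² = 4.53×10⁻³ m².
Initially C₁ = κε₀A/d = 12.1 × 8.85×10⁻¹² × 4.53×10⁻³ / 4.38×10⁻³ = 1.11×10⁻¹⁰ F.
C = κε₀A/d scales with κ, so C₂/C₁ = 1/κ = 1/12.1 = 0.0826.
C₂ = 0.0826 × 1.11×10⁻¹⁰ = 9.15×10⁻¹² F.

9.15 pF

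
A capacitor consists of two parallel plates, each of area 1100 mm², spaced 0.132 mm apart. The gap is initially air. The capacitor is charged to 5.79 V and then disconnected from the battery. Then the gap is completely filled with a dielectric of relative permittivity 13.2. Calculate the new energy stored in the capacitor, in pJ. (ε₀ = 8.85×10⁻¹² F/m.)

A = 1100 mm² = 1.10×10⁻³ m².
Initially C₁ = ε₀A/d = 8.85×10⁻¹² × 1.10×10⁻³ / 1.32×10⁻⁴ = 7.37×10⁻¹¹ F.
U₁ = 1.24×10⁻⁹ J.
Isolated ⇒ Q is held fixed. C₂ = 13.2 C₁ and U = Q²/(2C), so U₂/U₁ = C₁/C₂ = 0.0758.
U₂ = 0.0758 × 1.24×10⁻⁹ = 9.37×10⁻¹¹ J.

U ≈ 93.7 pJ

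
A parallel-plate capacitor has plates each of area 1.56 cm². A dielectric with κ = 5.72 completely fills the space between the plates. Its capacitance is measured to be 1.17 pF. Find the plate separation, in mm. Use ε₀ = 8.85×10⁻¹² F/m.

6.75 mm

A = 1.56 cm² = 1.56×10⁻⁴ m².
d = κε₀A/C = 5.72 × 8.85×10⁻¹² × 1.56×10⁻⁴ / 1.17×10⁻¹² = 6.75×10⁻³ m.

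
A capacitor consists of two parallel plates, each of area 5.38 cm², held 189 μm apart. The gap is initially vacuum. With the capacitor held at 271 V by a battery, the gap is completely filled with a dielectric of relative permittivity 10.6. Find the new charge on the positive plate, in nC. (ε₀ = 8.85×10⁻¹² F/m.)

A = 5.38 cm² = 5.38×10⁻⁴ m².
Initially C₁ = ε₀A/d = 8.85×10⁻¹² × 5.38×10⁻⁴ / 1.89×10⁻⁴ = 2.52×10⁻¹¹ F.
Q₁ = 6.83×10⁻⁹ C.
Battery connected ⇒ V is held fixed. C₂ = 10.6 C₁ and Q = CV, so Q₂/Q₁ = C₂/C₁ = 10.6.
Q₂ = 10.6 × 6.83×10⁻⁹ = 7.24×10⁻⁸ C.

Q ≈ 72.4 nC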